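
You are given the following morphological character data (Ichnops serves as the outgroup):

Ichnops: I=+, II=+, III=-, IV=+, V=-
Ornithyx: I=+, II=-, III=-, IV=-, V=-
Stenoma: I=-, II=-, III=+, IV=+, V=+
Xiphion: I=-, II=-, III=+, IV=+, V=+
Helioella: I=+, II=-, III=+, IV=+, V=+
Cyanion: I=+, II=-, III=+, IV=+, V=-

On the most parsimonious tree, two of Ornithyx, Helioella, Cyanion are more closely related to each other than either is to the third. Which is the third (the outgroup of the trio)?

Ornithyx

Character polarity is set by the outgroup: the derived state is whichever differs from the outgroup's state, so for I, II, IV the derived state is '-', and for the remaining characters it is '+'.
Only Stenoma and Xiphion show the derived state '-' for I, supporting them as a clade.
All ingroup taxa share the derived state '-' for II; it defines the ingroup but does not resolve relationships within it.
Only Cyanion, Helioella, Stenoma, and Xiphion show the derived state '+' for III, supporting them as a clade.
IV (derived state '-') is unique to Ornithyx (autapomorphy; uninformative for grouping).
V: derived state '+' in Helioella, Stenoma, and Xiphion only — synapomorphy for {Helioella, Stenoma, Xiphion}.
Most parsimonious ingroup topology: (Ornithyx,(((Stenoma,Xiphion),Helioella),Cyanion)).
Cyanion and Helioella share a more recent common ancestor with each other than either does with Ornithyx, so Ornithyx is the least closely related of the three.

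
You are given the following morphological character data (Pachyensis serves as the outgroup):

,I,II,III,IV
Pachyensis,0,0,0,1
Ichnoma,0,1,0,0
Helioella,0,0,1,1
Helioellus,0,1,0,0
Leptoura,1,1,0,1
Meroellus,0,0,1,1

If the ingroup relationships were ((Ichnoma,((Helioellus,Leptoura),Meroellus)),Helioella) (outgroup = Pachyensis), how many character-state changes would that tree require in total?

Map each character onto ((Ichnoma,((Helioellus,Leptoura),Meroellus)),Helioella) (rooted by Pachyensis) and count the minimum state changes it requires (Fitch parsimony):
I: 1; II: 2; III: 2; IV: 2.
Total tree length = 7.

7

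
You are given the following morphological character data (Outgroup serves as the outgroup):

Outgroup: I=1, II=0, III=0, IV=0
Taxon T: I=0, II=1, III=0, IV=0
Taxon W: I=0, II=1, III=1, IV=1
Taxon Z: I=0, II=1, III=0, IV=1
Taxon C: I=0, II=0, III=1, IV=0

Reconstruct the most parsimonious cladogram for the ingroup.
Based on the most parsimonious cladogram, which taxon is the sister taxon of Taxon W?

Taxon Z

Character polarity is set by the outgroup: the derived state is whichever differs from the outgroup's state, so for I the derived state is '0', and for the remaining characters it is '1'.
I (derived state '0') is shared by all ingroup taxa — unites the whole ingroup.
Only Taxon T, Taxon W, and Taxon Z show the derived state '1' for II, supporting them as a clade.
III (state '1') occurs in Taxon C and Taxon W but conflicts with the nesting implied by the other characters — most parsimoniously interpreted as homoplasy.
Only Taxon W and Taxon Z show the derived state '1' for IV, supporting them as a clade.
Most parsimonious ingroup topology: ((Taxon T,(Taxon W,Taxon Z)),Taxon C).
Taxon W and Taxon Z form a cherry on this tree, so they are sister taxa.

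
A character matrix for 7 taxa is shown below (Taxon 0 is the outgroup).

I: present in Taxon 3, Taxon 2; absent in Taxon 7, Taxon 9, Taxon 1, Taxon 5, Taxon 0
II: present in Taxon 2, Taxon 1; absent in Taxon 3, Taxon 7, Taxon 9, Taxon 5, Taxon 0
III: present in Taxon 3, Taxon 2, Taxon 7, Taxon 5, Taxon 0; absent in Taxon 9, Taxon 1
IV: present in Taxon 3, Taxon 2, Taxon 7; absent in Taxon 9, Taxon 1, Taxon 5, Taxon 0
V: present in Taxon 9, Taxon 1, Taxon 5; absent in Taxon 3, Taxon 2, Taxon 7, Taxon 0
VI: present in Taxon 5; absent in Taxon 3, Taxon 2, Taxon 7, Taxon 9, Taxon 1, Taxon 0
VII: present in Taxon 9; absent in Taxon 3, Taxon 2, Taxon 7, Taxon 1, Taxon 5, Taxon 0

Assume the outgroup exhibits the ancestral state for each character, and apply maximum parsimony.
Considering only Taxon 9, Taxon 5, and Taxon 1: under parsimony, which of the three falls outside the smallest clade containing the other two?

Taxon 5

Character polarity is set by the outgroup: the derived state is whichever differs from the outgroup's state, so for III the derived state is 'absent', and for the remaining characters it is 'present'.
I: derived state 'present' in Taxon 2 and Taxon 3 only — synapomorphy for {Taxon 2, Taxon 3}.
II groups Taxon 1 and Taxon 2, which is incompatible with the clades supported by the remaining characters; treating it as convergent (homoplasy) costs fewer steps than any alternative tree.
III (derived state 'absent') is shared by Taxon 1 and Taxon 9 — a synapomorphy uniting that clade.
IV (derived state 'present') is shared by Taxon 2, Taxon 3, and Taxon 7 — a synapomorphy uniting that clade.
Only Taxon 1, Taxon 5, and Taxon 9 show the derived state 'present' for V, supporting them as a clade.
VI (derived state 'present') is unique to Taxon 5 (autapomorphy; uninformative for grouping).
VII (derived state 'present') is unique to Taxon 9 (autapomorphy; uninformative for grouping).
Most parsimonious ingroup topology: (((Taxon 9,Taxon 1),Taxon 5),((Taxon 3,Taxon 2),Taxon 7)).
Taxon 9 and Taxon 1 share a more recent common ancestor with each other than either does with Taxon 5, so Taxon 5 is the least closely related of the three.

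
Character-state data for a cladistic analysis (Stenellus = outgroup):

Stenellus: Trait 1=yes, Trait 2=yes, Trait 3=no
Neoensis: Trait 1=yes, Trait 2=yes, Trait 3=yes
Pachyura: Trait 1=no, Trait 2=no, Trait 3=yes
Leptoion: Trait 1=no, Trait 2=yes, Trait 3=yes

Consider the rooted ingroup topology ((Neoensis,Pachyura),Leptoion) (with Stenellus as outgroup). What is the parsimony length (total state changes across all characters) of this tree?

4

Map each character onto ((Neoensis,Pachyura),Leptoion) (rooted by Stenellus) and count the minimum state changes it requires (Fitch parsimony):
Trait 1: 2; Trait 2: 1; Trait 3: 1.
Total tree length = 4.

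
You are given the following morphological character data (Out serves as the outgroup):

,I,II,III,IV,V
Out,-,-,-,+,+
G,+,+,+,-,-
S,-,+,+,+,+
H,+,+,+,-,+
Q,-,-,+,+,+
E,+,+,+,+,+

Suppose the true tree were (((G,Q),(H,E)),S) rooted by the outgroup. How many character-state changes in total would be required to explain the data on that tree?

8

Map each character onto (((G,Q),(H,E)),S) (rooted by Out) and count the minimum state changes it requires (Fitch parsimony):
I: 2; II: 2; III: 1; IV: 2; V: 1.
Total tree length = 8.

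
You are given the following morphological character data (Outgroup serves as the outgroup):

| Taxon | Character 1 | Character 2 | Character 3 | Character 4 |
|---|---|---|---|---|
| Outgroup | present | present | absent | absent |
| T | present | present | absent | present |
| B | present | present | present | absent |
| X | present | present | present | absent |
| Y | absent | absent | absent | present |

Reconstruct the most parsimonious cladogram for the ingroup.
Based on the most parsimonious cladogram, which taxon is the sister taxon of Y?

Character polarity is set by the outgroup: the derived state is whichever differs from the outgroup's state, so for Character 1, Character 2 the derived state is 'absent', and for the remaining characters it is 'present'.
Character 1: derived state 'absent' in Y only — an autapomorphy, so it tells us nothing about relationships among taxa.
Character 2: derived state 'absent' in Y only — an autapomorphy, so it tells us nothing about relationships among taxa.
Character 3 (derived state 'present') is shared by B and X — a synapomorphy uniting that clade.
Character 4 (derived state 'present') is shared by T and Y — a synapomorphy uniting that clade.
Most parsimonious ingroup topology: ((T,Y),(B,X)).
Y and T form a cherry on this tree, so they are sister taxa.

T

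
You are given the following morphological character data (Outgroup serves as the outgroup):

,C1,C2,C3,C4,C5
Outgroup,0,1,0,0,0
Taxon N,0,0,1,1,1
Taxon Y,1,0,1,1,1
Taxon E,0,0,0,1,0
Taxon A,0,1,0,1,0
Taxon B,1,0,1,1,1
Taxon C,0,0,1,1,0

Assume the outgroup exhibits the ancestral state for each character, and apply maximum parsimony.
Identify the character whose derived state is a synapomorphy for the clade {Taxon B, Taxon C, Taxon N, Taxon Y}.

Character polarity is set by the outgroup: the derived state is whichever differs from the outgroup's state, so for C2 the derived state is '0', and for the remaining characters it is '1'.
Only Taxon B and Taxon Y show the derived state '1' for C1, supporting them as a clade.
C2: derived state '0' in Taxon B, Taxon C, Taxon E, Taxon N, and Taxon Y only — synapomorphy for {Taxon B, Taxon C, Taxon E, Taxon N, Taxon Y}.
C3 (derived state '1') is shared by Taxon B, Taxon C, Taxon N, and Taxon Y — a synapomorphy uniting that clade.
All ingroup taxa share the derived state '1' for C4; it defines the ingroup but does not resolve relationships within it.
C5: derived state '1' in Taxon B, Taxon N, and Taxon Y only — synapomorphy for {Taxon B, Taxon N, Taxon Y}.
Most parsimonious ingroup topology: ((((Taxon N,(Taxon Y,Taxon B)),Taxon C),Taxon E),Taxon A).
The clade {Taxon B, Taxon C, Taxon N, Taxon Y} is supported by C3: its derived state '1' occurs in exactly those taxa and in no other taxon (including the outgroup).

C3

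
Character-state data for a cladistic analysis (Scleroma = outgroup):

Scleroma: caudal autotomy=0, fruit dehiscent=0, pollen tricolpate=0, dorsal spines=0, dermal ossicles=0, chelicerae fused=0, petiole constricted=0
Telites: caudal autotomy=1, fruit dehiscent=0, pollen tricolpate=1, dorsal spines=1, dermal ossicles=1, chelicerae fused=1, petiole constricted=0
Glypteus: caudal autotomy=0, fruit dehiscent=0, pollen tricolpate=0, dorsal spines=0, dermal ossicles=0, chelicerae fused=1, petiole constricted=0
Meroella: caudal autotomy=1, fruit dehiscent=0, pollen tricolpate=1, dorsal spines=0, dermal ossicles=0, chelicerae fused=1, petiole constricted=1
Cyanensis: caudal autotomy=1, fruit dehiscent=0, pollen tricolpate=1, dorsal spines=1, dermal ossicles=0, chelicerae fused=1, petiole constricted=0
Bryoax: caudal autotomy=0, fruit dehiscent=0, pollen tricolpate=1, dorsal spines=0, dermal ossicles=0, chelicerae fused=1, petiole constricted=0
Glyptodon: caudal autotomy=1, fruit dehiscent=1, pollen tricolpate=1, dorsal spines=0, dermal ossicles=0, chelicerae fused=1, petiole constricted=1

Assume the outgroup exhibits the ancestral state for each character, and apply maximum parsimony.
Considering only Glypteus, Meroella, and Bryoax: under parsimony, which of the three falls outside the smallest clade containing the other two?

Glypteus

The outgroup has state '0' for every character, so '1' is the derived state throughout.
caudal autotomy (derived state '1') is shared by Cyanensis, Glyptodon, Meroella, and Telites — a synapomorphy uniting that clade.
fruit dehiscent: derived state '1' in Glyptodon only — an autapomorphy, so it tells us nothing about relationships among taxa.
pollen tricolpate (derived state '1') is shared by Bryoax, Cyanensis, Glyptodon, Meroella, and Telites — a synapomorphy uniting that clade.
dorsal spines (derived state '1') is shared by Cyanensis and Telites — a synapomorphy uniting that clade.
dermal ossicles (derived state '1') is unique to Telites (autapomorphy; uninformative for grouping).
All ingroup taxa share the derived state '1' for chelicerae fused; it defines the ingroup but does not resolve relationships within it.
petiole constricted (derived state '1') is shared by Glyptodon and Meroella — a synapomorphy uniting that clade.
Most parsimonious ingroup topology: ((((Telites,Cyanensis),(Meroella,Glyptodon)),Bryoax),Glypteus).
Meroella and Bryoax share a more recent common ancestor with each other than either does with Glypteus, so Glypteus is the least closely related of the three.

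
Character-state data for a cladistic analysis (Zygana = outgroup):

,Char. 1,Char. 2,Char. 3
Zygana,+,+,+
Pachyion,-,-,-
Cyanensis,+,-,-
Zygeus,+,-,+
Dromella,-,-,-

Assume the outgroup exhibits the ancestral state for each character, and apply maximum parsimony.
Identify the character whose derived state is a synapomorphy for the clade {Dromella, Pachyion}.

Char. 1

The outgroup has state '+' for every character, so '-' is the derived state throughout.
Char. 1: derived state '-' in Dromella and Pachyion only — synapomorphy for {Dromella, Pachyion}.
Char. 2 (derived state '-') is shared by all ingroup taxa — unites the whole ingroup.
Char. 3: derived state '-' in Cyanensis, Dromella, and Pachyion only — synapomorphy for {Cyanensis, Dromella, Pachyion}.
Most parsimonious ingroup topology: (((Pachyion,Dromella),Cyanensis),Zygeus).
The clade {Dromella, Pachyion} is supported by Char. 1: its derived state '-' occurs in exactly those taxa and in no other taxon (including the outgroup).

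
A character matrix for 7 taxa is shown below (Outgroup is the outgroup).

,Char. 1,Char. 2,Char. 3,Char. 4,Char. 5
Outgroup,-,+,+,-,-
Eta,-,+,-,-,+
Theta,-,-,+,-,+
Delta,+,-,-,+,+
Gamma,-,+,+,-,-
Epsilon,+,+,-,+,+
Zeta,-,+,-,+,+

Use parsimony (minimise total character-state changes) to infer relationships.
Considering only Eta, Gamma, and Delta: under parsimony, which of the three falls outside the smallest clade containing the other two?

Character polarity is set by the outgroup: the derived state is whichever differs from the outgroup's state, so for Char. 2, Char. 3 the derived state is '-', and for the remaining characters it is '+'.
Only Delta and Epsilon show the derived state '+' for Char. 1, supporting them as a clade.
Char. 2 groups Delta and Theta, which is incompatible with the clades supported by the remaining characters; treating it as convergent (homoplasy) costs fewer steps than any alternative tree.
Only Delta, Epsilon, Eta, and Zeta show the derived state '-' for Char. 3, supporting them as a clade.
Char. 4 (derived state '+') is shared by Delta, Epsilon, and Zeta — a synapomorphy uniting that clade.
Only Delta, Epsilon, Eta, Theta, and Zeta show the derived state '+' for Char. 5, supporting them as a clade.
Most parsimonious ingroup topology: (((Eta,((Delta,Epsilon),Zeta)),Theta),Gamma).
Delta and Eta share a more recent common ancestor with each other than either does with Gamma, so Gamma is the least closely related of the three.

Gamma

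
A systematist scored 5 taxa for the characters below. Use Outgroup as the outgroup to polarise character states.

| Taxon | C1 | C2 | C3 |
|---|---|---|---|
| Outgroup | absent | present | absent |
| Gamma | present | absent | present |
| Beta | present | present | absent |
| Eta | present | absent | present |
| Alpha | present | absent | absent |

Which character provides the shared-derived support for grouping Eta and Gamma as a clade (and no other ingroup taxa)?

Character polarity is set by the outgroup: the derived state is whichever differs from the outgroup's state, so for C2 the derived state is 'absent', and for the remaining characters it is 'present'.
All ingroup taxa share the derived state 'present' for C1; it defines the ingroup but does not resolve relationships within it.
Only Alpha, Eta, and Gamma show the derived state 'absent' for C2, supporting them as a clade.
Only Eta and Gamma show the derived state 'present' for C3, supporting them as a clade.
Most parsimonious ingroup topology: (((Gamma,Eta),Alpha),Beta).
The clade {Eta, Gamma} is supported by C3: its derived state 'present' occurs in exactly those taxa and in no other taxon (including the outgroup).

C3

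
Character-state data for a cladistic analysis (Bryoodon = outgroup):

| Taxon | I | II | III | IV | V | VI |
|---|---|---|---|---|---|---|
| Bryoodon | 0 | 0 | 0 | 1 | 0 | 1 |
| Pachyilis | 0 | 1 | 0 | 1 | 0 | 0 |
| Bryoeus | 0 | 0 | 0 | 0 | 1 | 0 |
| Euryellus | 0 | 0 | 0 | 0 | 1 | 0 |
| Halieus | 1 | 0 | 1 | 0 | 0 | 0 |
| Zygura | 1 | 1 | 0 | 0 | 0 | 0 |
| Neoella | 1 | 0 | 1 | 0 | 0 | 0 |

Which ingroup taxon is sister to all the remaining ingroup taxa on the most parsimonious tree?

Pachyilis

Character polarity is set by the outgroup: the derived state is whichever differs from the outgroup's state, so for IV, VI the derived state is '0', and for the remaining characters it is '1'.
Only Halieus, Neoella, and Zygura show the derived state '1' for I, supporting them as a clade.
II groups Pachyilis and Zygura, which is incompatible with the clades supported by the remaining characters; treating it as convergent (homoplasy) costs fewer steps than any alternative tree.
III (derived state '1') is shared by Halieus and Neoella — a synapomorphy uniting that clade.
IV (derived state '0') is shared by Bryoeus, Euryellus, Halieus, Neoella, and Zygura — a synapomorphy uniting that clade.
V: derived state '1' in Bryoeus and Euryellus only — synapomorphy for {Bryoeus, Euryellus}.
VI (derived state '0') is shared by all ingroup taxa — unites the whole ingroup.
Most parsimonious ingroup topology: (Pachyilis,((Bryoeus,Euryellus),((Halieus,Neoella),Zygura))).
Pachyilis is sister to the clade containing all other ingroup taxa, so it is the earliest-diverging (most basal) ingroup lineage.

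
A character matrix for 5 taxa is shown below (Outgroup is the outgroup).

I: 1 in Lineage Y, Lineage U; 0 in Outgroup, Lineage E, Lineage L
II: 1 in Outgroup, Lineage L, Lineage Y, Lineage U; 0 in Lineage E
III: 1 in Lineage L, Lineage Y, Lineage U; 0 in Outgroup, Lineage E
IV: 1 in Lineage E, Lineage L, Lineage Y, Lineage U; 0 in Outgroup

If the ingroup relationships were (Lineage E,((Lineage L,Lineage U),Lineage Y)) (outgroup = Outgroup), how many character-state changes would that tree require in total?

5

Map each character onto (Lineage E,((Lineage L,Lineage U),Lineage Y)) (rooted by Outgroup) and count the minimum state changes it requires (Fitch parsimony):
I: 2; II: 1; III: 1; IV: 1.
Total tree length = 5.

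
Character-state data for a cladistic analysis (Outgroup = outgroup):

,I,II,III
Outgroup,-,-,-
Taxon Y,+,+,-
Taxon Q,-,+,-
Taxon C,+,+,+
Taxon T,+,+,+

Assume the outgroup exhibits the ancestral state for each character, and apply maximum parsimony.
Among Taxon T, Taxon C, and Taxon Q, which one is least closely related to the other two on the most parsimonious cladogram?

The outgroup has state '-' for every character, so '+' is the derived state throughout.
I (derived state '+') is shared by Taxon C, Taxon T, and Taxon Y — a synapomorphy uniting that clade.
II (derived state '+') is shared by all ingroup taxa — unites the whole ingroup.
III: derived state '+' in Taxon C and Taxon T only — synapomorphy for {Taxon C, Taxon T}.
Most parsimonious ingroup topology: ((Taxon Y,(Taxon C,Taxon T)),Taxon Q).
Taxon T and Taxon C share a more recent common ancestor with each other than either does with Taxon Q, so Taxon Q is the least closely related of the three.

Taxon Q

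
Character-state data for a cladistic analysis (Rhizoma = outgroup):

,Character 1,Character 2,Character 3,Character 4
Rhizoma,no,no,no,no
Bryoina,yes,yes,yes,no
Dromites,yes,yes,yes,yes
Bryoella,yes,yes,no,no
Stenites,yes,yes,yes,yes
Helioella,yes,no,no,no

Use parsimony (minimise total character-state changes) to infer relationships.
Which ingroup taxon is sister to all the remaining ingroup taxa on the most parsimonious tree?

Helioella

The outgroup has state 'no' for every character, so 'yes' is the derived state throughout.
All ingroup taxa share the derived state 'yes' for Character 1; it defines the ingroup but does not resolve relationships within it.
Only Bryoella, Bryoina, Dromites, and Stenites show the derived state 'yes' for Character 2, supporting them as a clade.
Character 3 (derived state 'yes') is shared by Bryoina, Dromites, and Stenites — a synapomorphy uniting that clade.
Character 4 (derived state 'yes') is shared by Dromites and Stenites — a synapomorphy uniting that clade.
Most parsimonious ingroup topology: ((((Dromites,Stenites),Bryoina),Bryoella),Helioella).
Helioella is sister to the clade containing all other ingroup taxa, so it is the earliest-diverging (most basal) ingroup lineage.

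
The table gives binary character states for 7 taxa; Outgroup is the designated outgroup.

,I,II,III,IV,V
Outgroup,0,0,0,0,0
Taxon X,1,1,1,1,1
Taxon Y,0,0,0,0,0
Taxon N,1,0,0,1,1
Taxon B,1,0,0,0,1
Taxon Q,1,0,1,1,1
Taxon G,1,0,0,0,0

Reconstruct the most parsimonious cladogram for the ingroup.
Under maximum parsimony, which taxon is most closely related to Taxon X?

Taxon Q

The outgroup has state '0' for every character, so '1' is the derived state throughout.
I (derived state '1') is shared by Taxon B, Taxon G, Taxon N, Taxon Q, and Taxon X — a synapomorphy uniting that clade.
II: derived state '1' in Taxon X only — an autapomorphy, so it tells us nothing about relationships among taxa.
III (derived state '1') is shared by Taxon Q and Taxon X — a synapomorphy uniting that clade.
IV (derived state '1') is shared by Taxon N, Taxon Q, and Taxon X — a synapomorphy uniting that clade.
Only Taxon B, Taxon N, Taxon Q, and Taxon X show the derived state '1' for V, supporting them as a clade.
Most parsimonious ingroup topology: (((((Taxon X,Taxon Q),Taxon N),Taxon B),Taxon G),Taxon Y).
Taxon X and Taxon Q form a cherry on this tree, so they are sister taxa.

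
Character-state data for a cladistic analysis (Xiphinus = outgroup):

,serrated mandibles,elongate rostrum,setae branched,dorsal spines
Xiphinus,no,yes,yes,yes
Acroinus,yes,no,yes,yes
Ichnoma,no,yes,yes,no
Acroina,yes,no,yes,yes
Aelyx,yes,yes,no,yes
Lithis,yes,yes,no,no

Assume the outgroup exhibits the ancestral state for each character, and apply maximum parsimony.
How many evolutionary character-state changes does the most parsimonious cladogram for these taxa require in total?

5

Character polarity is set by the outgroup: the derived state is whichever differs from the outgroup's state, so for elongate rostrum, setae branched, dorsal spines the derived state is 'no', and for the remaining characters it is 'yes'.
serrated mandibles: derived state 'yes' in Acroina, Acroinus, Aelyx, and Lithis only — synapomorphy for {Acroina, Acroinus, Aelyx, Lithis}.
Only Acroina and Acroinus show the derived state 'no' for elongate rostrum, supporting them as a clade.
Only Aelyx and Lithis show the derived state 'no' for setae branched, supporting them as a clade.
dorsal spines groups Ichnoma and Lithis, which is incompatible with the clades supported by the remaining characters; treating it as convergent (homoplasy) costs fewer steps than any alternative tree.
Most parsimonious ingroup topology: (((Acroinus,Acroina),(Aelyx,Lithis)),Ichnoma).
Changes per character on this tree: serrated mandibles: 1; elongate rostrum: 1; setae branched: 1; dorsal spines: 2.
Total = 5.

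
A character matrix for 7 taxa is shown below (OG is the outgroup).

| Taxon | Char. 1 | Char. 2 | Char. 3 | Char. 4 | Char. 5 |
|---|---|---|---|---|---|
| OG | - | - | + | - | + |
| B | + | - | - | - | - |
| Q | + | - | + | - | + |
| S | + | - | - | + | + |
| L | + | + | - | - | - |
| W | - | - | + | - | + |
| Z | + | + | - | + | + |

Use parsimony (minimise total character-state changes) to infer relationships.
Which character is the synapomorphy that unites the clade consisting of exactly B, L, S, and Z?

Character polarity is set by the outgroup: the derived state is whichever differs from the outgroup's state, so for Char. 3, Char. 5 the derived state is '-', and for the remaining characters it is '+'.
Only B, L, Q, S, and Z show the derived state '+' for Char. 1, supporting them as a clade.
Char. 2 groups L and Z, which is incompatible with the clades supported by the remaining characters; treating it as convergent (homoplasy) costs fewer steps than any alternative tree.
Char. 3 (derived state '-') is shared by B, L, S, and Z — a synapomorphy uniting that clade.
Only S and Z show the derived state '+' for Char. 4, supporting them as a clade.
Only B and L show the derived state '-' for Char. 5, supporting them as a clade.
Most parsimonious ingroup topology: ((((B,L),(S,Z)),Q),W).
The clade {B, L, S, Z} is supported by Char. 3: its derived state '-' occurs in exactly those taxa and in no other taxon (including the outgroup).

Char. 3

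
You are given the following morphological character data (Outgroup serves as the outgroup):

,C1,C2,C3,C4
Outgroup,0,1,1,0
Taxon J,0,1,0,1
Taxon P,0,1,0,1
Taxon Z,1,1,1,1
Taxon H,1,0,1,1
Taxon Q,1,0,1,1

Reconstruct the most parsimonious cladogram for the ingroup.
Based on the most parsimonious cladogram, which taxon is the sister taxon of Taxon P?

Taxon J

Character polarity is set by the outgroup: the derived state is whichever differs from the outgroup's state, so for C2, C3 the derived state is '0', and for the remaining characters it is '1'.
C1: derived state '1' in Taxon H, Taxon Q, and Taxon Z only — synapomorphy for {Taxon H, Taxon Q, Taxon Z}.
Only Taxon H and Taxon Q show the derived state '0' for C2, supporting them as a clade.
C3: derived state '0' in Taxon J and Taxon P only — synapomorphy for {Taxon J, Taxon P}.
All ingroup taxa share the derived state '1' for C4; it defines the ingroup but does not resolve relationships within it.
Most parsimonious ingroup topology: ((Taxon J,Taxon P),(Taxon Z,(Taxon H,Taxon Q))).
Taxon P and Taxon J form a cherry on this tree, so they are sister taxa.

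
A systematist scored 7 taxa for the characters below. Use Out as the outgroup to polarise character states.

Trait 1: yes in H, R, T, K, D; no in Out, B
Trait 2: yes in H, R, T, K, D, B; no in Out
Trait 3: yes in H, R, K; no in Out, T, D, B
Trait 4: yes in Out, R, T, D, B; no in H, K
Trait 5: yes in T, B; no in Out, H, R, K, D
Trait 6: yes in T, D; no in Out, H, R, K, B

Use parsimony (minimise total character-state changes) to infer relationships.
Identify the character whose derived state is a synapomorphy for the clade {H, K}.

Character polarity is set by the outgroup: the derived state is whichever differs from the outgroup's state, so for Trait 4 the derived state is 'no', and for the remaining characters it is 'yes'.
Only D, H, K, R, and T show the derived state 'yes' for Trait 1, supporting them as a clade.
All ingroup taxa share the derived state 'yes' for Trait 2; it defines the ingroup but does not resolve relationships within it.
Trait 3: derived state 'yes' in H, K, and R only — synapomorphy for {H, K, R}.
Only H and K show the derived state 'no' for Trait 4, supporting them as a clade.
Trait 5 groups B and T, which is incompatible with the clades supported by the remaining characters; treating it as convergent (homoplasy) costs fewer steps than any alternative tree.
Trait 6: derived state 'yes' in D and T only — synapomorphy for {D, T}.
Most parsimonious ingroup topology: ((((H,K),R),(T,D)),B).
The clade {H, K} is supported by Trait 4: its derived state 'no' occurs in exactly those taxa and in no other taxon (including the outgroup).

Trait 4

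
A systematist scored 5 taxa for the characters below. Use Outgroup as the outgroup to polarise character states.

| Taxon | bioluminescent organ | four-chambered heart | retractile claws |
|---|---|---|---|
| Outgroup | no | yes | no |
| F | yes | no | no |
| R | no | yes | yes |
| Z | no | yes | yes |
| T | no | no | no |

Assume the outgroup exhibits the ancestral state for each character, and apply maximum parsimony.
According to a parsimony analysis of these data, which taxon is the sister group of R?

Character polarity is set by the outgroup: the derived state is whichever differs from the outgroup's state, so for four-chambered heart the derived state is 'no', and for the remaining characters it is 'yes'.
bioluminescent organ (derived state 'yes') is unique to F (autapomorphy; uninformative for grouping).
four-chambered heart (derived state 'no') is shared by F and T — a synapomorphy uniting that clade.
retractile claws: derived state 'yes' in R and Z only — synapomorphy for {R, Z}.
Most parsimonious ingroup topology: ((F,T),(R,Z)).
R and Z form a cherry on this tree, so they are sister taxa.

Z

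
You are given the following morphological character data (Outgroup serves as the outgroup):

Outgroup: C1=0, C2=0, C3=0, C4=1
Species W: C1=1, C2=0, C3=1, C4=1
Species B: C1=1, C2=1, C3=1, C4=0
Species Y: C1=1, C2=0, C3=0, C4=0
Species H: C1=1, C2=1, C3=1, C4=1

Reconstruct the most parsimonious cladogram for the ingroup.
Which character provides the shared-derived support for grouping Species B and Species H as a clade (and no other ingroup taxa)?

C2

Character polarity is set by the outgroup: the derived state is whichever differs from the outgroup's state, so for C4 the derived state is '0', and for the remaining characters it is '1'.
C1 (derived state '1') is shared by all ingroup taxa — unites the whole ingroup.
Only Species B and Species H show the derived state '1' for C2, supporting them as a clade.
C3 (derived state '1') is shared by Species B, Species H, and Species W — a synapomorphy uniting that clade.
C4 groups Species B and Species Y, which is incompatible with the clades supported by the remaining characters; treating it as convergent (homoplasy) costs fewer steps than any alternative tree.
Most parsimonious ingroup topology: ((Species W,(Species B,Species H)),Species Y).
The clade {Species B, Species H} is supported by C2: its derived state '1' occurs in exactly those taxa and in no other taxon (including the outgroup).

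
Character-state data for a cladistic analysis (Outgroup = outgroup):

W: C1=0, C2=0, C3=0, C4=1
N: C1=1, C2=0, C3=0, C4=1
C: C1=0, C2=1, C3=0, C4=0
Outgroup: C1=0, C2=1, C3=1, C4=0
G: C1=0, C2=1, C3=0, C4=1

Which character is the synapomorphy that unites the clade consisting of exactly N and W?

C2

Character polarity is set by the outgroup: the derived state is whichever differs from the outgroup's state, so for C2, C3 the derived state is '0', and for the remaining characters it is '1'.
C1 (derived state '1') is unique to N (autapomorphy; uninformative for grouping).
C2 (derived state '0') is shared by N and W — a synapomorphy uniting that clade.
All ingroup taxa share the derived state '0' for C3; it defines the ingroup but does not resolve relationships within it.
Only G, N, and W show the derived state '1' for C4, supporting them as a clade.
Most parsimonious ingroup topology: ((G,(N,W)),C).
The clade {N, W} is supported by C2: its derived state '0' occurs in exactly those taxa and in no other taxon (including the outgroup).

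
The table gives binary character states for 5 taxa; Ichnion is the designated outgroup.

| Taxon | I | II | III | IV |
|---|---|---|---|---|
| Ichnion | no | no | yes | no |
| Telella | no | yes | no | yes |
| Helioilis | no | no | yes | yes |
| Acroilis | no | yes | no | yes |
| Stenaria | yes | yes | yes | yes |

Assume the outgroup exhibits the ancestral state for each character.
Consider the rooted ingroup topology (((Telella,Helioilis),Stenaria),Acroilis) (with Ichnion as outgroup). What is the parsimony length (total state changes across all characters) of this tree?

Map each character onto (((Telella,Helioilis),Stenaria),Acroilis) (rooted by Ichnion) and count the minimum state changes it requires (Fitch parsimony):
I: 1; II: 2; III: 2; IV: 1.
Total tree length = 6.

6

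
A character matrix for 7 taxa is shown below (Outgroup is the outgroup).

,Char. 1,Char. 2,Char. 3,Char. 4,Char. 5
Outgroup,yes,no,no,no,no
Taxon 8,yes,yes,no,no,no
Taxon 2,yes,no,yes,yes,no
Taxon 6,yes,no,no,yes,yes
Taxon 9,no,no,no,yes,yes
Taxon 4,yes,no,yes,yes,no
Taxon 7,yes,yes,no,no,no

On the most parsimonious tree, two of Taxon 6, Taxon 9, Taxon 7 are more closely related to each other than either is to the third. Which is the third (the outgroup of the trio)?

Character polarity is set by the outgroup: the derived state is whichever differs from the outgroup's state, so for Char. 1 the derived state is 'no', and for the remaining characters it is 'yes'.
Char. 1 (derived state 'no') is unique to Taxon 9 (autapomorphy; uninformative for grouping).
Only Taxon 7 and Taxon 8 show the derived state 'yes' for Char. 2, supporting them as a clade.
Only Taxon 2 and Taxon 4 show the derived state 'yes' for Char. 3, supporting them as a clade.
Char. 4: derived state 'yes' in Taxon 2, Taxon 4, Taxon 6, and Taxon 9 only — synapomorphy for {Taxon 2, Taxon 4, Taxon 6, Taxon 9}.
Only Taxon 6 and Taxon 9 show the derived state 'yes' for Char. 5, supporting them as a clade.
Most parsimonious ingroup topology: ((Taxon 8,Taxon 7),((Taxon 2,Taxon 4),(Taxon 6,Taxon 9))).
Taxon 6 and Taxon 9 share a more recent common ancestor with each other than either does with Taxon 7, so Taxon 7 is the least closely related of the three.

Taxon 7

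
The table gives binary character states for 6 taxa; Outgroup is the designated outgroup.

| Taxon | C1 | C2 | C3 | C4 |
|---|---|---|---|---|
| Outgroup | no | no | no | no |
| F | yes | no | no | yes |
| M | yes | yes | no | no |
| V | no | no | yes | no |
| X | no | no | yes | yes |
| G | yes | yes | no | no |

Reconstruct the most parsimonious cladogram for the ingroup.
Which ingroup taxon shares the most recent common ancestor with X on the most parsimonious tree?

The outgroup has state 'no' for every character, so 'yes' is the derived state throughout.
C1: derived state 'yes' in F, G, and M only — synapomorphy for {F, G, M}.
C2: derived state 'yes' in G and M only — synapomorphy for {G, M}.
C3: derived state 'yes' in V and X only — synapomorphy for {V, X}.
C4 groups F and X, which is incompatible with the clades supported by the remaining characters; treating it as convergent (homoplasy) costs fewer steps than any alternative tree.
Most parsimonious ingroup topology: ((F,(M,G)),(V,X)).
X and V form a cherry on this tree, so they are sister taxa.

V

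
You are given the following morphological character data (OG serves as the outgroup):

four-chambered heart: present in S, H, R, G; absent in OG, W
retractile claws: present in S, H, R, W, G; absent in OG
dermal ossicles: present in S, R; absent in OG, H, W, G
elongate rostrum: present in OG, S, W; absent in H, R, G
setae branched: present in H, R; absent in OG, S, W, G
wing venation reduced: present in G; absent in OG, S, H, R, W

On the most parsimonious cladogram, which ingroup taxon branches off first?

Character polarity is set by the outgroup: the derived state is whichever differs from the outgroup's state, so for elongate rostrum the derived state is 'absent', and for the remaining characters it is 'present'.
Only G, H, R, and S show the derived state 'present' for four-chambered heart, supporting them as a clade.
All ingroup taxa share the derived state 'present' for retractile claws; it defines the ingroup but does not resolve relationships within it.
dermal ossicles groups R and S, which is incompatible with the clades supported by the remaining characters; treating it as convergent (homoplasy) costs fewer steps than any alternative tree.
Only G, H, and R show the derived state 'absent' for elongate rostrum, supporting them as a clade.
setae branched: derived state 'present' in H and R only — synapomorphy for {H, R}.
wing venation reduced: derived state 'present' in G only — an autapomorphy, so it tells us nothing about relationships among taxa.
Most parsimonious ingroup topology: ((S,((H,R),G)),W).
W is sister to the clade containing all other ingroup taxa, so it is the earliest-diverging (most basal) ingroup lineage.

W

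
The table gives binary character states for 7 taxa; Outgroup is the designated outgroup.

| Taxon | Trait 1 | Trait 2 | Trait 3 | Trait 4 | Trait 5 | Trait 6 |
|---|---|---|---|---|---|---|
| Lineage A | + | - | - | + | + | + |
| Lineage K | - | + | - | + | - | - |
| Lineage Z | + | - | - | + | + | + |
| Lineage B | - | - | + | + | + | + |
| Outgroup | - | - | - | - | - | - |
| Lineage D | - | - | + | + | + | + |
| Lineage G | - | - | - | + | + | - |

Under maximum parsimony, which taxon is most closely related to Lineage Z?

The outgroup has state '-' for every character, so '+' is the derived state throughout.
Only Lineage A and Lineage Z show the derived state '+' for Trait 1, supporting them as a clade.
Trait 2: derived state '+' in Lineage K only — an autapomorphy, so it tells us nothing about relationships among taxa.
Trait 3 (derived state '+') is shared by Lineage B and Lineage D — a synapomorphy uniting that clade.
Trait 4 (derived state '+') is shared by all ingroup taxa — unites the whole ingroup.
Trait 5 (derived state '+') is shared by Lineage A, Lineage B, Lineage D, Lineage G, and Lineage Z — a synapomorphy uniting that clade.
Trait 6: derived state '+' in Lineage A, Lineage B, Lineage D, and Lineage Z only — synapomorphy for {Lineage A, Lineage B, Lineage D, Lineage Z}.
Most parsimonious ingroup topology: ((((Lineage A,Lineage Z),(Lineage D,Lineage B)),Lineage G),Lineage K).
Lineage Z and Lineage A form a cherry on this tree, so they are sister taxa.

Lineage A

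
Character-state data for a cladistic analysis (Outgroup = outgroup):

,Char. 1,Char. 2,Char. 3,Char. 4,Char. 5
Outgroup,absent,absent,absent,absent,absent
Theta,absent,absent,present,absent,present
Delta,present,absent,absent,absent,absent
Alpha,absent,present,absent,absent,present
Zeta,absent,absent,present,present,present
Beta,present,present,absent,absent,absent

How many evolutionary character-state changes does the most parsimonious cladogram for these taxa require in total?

6

The outgroup has state 'absent' for every character, so 'present' is the derived state throughout.
Char. 1: derived state 'present' in Beta and Delta only — synapomorphy for {Beta, Delta}.
Char. 2 groups Alpha and Beta, which is incompatible with the clades supported by the remaining characters; treating it as convergent (homoplasy) costs fewer steps than any alternative tree.
Char. 3: derived state 'present' in Theta and Zeta only — synapomorphy for {Theta, Zeta}.
Char. 4: derived state 'present' in Zeta only — an autapomorphy, so it tells us nothing about relationships among taxa.
Only Alpha, Theta, and Zeta show the derived state 'present' for Char. 5, supporting them as a clade.
Most parsimonious ingroup topology: (((Theta,Zeta),Alpha),(Delta,Beta)).
Changes per character on this tree: Char. 1: 1; Char. 2: 2; Char. 3: 1; Char. 4: 1; Char. 5: 1.
Total = 6.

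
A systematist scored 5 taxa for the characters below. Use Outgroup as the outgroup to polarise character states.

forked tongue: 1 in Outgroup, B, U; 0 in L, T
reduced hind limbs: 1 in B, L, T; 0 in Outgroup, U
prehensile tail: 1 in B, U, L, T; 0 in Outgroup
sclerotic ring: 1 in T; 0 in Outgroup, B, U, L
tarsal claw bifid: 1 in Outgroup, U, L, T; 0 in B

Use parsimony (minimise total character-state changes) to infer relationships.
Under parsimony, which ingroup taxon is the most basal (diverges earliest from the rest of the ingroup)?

Character polarity is set by the outgroup: the derived state is whichever differs from the outgroup's state, so for forked tongue, tarsal claw bifid the derived state is '0', and for the remaining characters it is '1'.
forked tongue: derived state '0' in L and T only — synapomorphy for {L, T}.
Only B, L, and T show the derived state '1' for reduced hind limbs, supporting them as a clade.
All ingroup taxa share the derived state '1' for prehensile tail; it defines the ingroup but does not resolve relationships within it.
sclerotic ring: derived state '1' in T only — an autapomorphy, so it tells us nothing about relationships among taxa.
tarsal claw bifid: derived state '0' in B only — an autapomorphy, so it tells us nothing about relationships among taxa.
Most parsimonious ingroup topology: ((B,(L,T)),U).
U is sister to the clade containing all other ingroup taxa, so it is the earliest-diverging (most basal) ingroup lineage.

U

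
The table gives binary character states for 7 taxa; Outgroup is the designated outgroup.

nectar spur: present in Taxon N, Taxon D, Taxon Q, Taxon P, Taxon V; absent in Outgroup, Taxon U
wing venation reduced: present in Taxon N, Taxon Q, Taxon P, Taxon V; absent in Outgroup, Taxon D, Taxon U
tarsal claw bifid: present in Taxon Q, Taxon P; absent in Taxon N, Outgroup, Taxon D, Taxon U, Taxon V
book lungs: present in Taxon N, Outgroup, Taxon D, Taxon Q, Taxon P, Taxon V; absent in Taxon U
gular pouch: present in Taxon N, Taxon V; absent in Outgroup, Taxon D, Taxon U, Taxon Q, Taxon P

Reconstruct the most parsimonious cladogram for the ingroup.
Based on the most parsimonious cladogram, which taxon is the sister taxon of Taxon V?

Taxon N

Character polarity is set by the outgroup: the derived state is whichever differs from the outgroup's state, so for book lungs the derived state is 'absent', and for the remaining characters it is 'present'.
nectar spur: derived state 'present' in Taxon D, Taxon N, Taxon P, Taxon Q, and Taxon V only — synapomorphy for {Taxon D, Taxon N, Taxon P, Taxon Q, Taxon V}.
wing venation reduced (derived state 'present') is shared by Taxon N, Taxon P, Taxon Q, and Taxon V — a synapomorphy uniting that clade.
Only Taxon P and Taxon Q show the derived state 'present' for tarsal claw bifid, supporting them as a clade.
book lungs (derived state 'absent') is unique to Taxon U (autapomorphy; uninformative for grouping).
gular pouch (derived state 'present') is shared by Taxon N and Taxon V — a synapomorphy uniting that clade.
Most parsimonious ingroup topology: ((Taxon D,((Taxon N,Taxon V),(Taxon Q,Taxon P))),Taxon U).
Taxon V and Taxon N form a cherry on this tree, so they are sister taxa.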